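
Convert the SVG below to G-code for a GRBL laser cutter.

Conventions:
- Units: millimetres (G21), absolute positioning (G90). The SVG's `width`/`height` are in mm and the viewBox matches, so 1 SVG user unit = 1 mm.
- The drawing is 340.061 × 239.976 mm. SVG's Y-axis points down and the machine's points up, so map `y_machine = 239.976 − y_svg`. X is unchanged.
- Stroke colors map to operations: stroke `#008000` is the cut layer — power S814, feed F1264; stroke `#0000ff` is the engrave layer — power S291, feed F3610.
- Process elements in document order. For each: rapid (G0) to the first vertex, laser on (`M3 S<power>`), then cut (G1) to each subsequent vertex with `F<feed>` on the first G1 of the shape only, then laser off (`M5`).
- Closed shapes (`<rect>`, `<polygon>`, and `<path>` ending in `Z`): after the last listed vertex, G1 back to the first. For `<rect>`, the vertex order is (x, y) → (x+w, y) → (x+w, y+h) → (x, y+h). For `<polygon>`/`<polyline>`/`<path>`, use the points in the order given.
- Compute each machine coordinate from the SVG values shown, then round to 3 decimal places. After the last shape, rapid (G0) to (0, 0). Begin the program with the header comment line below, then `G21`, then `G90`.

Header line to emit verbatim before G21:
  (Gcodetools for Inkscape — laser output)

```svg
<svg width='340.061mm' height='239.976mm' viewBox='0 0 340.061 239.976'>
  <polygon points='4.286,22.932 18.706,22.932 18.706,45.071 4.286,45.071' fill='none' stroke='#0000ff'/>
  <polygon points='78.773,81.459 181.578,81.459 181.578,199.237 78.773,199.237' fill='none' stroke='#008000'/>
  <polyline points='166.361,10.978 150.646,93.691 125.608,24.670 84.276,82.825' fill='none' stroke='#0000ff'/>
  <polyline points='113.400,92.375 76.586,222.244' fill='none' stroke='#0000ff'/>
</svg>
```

(Gcodetools for Inkscape — laser output)
G21
G90
G0 X4.286 Y217.044
M3 S291
G1 X18.706 Y217.044 F3610
G1 X18.706 Y194.905
G1 X4.286 Y194.905
G1 X4.286 Y217.044
M5
G0 X78.773 Y158.517
M3 S814
G1 X181.578 Y158.517 F1264
G1 X181.578 Y40.739
G1 X78.773 Y40.739
G1 X78.773 Y158.517
M5
G0 X166.361 Y228.998
M3 S291
G1 X150.646 Y146.285 F3610
G1 X125.608 Y215.306
G1 X84.276 Y157.151
M5
G0 X113.400 Y147.601
M3 S291
G1 X76.586 Y17.732 F3610
M5
G0 X0.000 Y0.000

1 u = 1 mm; y_m = 239.976 − y.

[1] `<polygon>` rectangle, #0000ff→engrave S291 F3610: (4.286,217.044) → (18.706,217.044) → (18.706,194.905) → (4.286,194.905) → (4.286,217.044) (closed)

[2] `<polygon>` rectangle, #008000→cut S814 F1264: (78.773,158.517) → (181.578,158.517) → (181.578,40.739) → (78.773,40.739) → (78.773,158.517) (closed)

[3] `<polyline>` open polyline, #0000ff→engrave S291 F3610: (166.361,228.998) → (150.646,146.285) → (125.608,215.306) → (84.276,157.151)

[4] `<polyline>` line segment, #0000ff→engrave S291 F3610: (113.400,147.601) → (76.586,17.732)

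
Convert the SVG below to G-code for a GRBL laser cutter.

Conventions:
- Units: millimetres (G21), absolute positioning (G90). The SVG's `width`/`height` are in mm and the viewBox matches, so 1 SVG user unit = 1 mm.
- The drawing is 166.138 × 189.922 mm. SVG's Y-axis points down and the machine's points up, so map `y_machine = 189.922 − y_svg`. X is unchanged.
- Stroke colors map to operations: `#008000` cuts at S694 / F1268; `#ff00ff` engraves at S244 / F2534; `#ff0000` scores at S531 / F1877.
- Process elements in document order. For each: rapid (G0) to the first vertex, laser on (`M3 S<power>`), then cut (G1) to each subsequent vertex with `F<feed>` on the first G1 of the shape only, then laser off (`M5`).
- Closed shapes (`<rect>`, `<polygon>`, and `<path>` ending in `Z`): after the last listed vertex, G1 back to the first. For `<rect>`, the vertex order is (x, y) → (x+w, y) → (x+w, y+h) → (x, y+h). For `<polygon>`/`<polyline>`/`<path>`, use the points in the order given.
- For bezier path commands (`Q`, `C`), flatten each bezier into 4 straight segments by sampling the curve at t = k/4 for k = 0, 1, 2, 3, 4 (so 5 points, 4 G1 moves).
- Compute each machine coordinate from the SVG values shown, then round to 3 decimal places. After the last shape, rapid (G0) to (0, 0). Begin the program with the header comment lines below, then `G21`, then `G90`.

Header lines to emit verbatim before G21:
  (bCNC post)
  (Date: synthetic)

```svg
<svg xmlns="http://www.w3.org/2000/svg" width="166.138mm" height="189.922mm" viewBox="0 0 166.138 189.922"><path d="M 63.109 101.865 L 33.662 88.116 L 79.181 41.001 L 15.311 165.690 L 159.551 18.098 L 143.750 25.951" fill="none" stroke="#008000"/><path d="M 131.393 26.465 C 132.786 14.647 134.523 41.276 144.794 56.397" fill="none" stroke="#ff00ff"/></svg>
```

(bCNC post)
(Date: synthetic)
G21
G90
G0 X63.109 Y88.057
M3 S694
G1 X33.662 Y101.806 F1268
G1 X79.181 Y148.921
G1 X15.311 Y24.232
G1 X159.551 Y171.824
G1 X143.750 Y163.971
M5
G0 X131.393 Y163.457
M3 S244
G1 X132.630 Y165.892 F2534
G1 X134.764 Y158.593
G1 X138.563 Y146.243
G1 X144.794 Y133.525
M5
G0 X0.000 Y0.000

viewBox `0 0 166.138 189.922` with mm width/height → 1 unit = 1 mm. Flip: y_m = 189.922 − y_svg.

**Shape 1** — `<path>` open polyline, stroke `#008000` → cut (S694, F1268). Machine vertices: (63.109,88.057) → (33.662,101.806) → (79.181,148.921) → (15.311,24.232) → (159.551,171.824) → (143.750,163.971). Open path.

**Shape 2** — `<path>` cubic bezier, stroke `#ff00ff` → engrave (S244, F2534). Control points (SVG): P0=(131.393,26.465), P1=(132.786,14.647), P2=(134.523,41.276), P3=(144.794,56.397); sampled at t=k/4. Machine vertices: (131.393,163.457) → (132.630,165.892) → (134.764,158.593) → (138.563,146.243) → (144.794,133.525). Open path.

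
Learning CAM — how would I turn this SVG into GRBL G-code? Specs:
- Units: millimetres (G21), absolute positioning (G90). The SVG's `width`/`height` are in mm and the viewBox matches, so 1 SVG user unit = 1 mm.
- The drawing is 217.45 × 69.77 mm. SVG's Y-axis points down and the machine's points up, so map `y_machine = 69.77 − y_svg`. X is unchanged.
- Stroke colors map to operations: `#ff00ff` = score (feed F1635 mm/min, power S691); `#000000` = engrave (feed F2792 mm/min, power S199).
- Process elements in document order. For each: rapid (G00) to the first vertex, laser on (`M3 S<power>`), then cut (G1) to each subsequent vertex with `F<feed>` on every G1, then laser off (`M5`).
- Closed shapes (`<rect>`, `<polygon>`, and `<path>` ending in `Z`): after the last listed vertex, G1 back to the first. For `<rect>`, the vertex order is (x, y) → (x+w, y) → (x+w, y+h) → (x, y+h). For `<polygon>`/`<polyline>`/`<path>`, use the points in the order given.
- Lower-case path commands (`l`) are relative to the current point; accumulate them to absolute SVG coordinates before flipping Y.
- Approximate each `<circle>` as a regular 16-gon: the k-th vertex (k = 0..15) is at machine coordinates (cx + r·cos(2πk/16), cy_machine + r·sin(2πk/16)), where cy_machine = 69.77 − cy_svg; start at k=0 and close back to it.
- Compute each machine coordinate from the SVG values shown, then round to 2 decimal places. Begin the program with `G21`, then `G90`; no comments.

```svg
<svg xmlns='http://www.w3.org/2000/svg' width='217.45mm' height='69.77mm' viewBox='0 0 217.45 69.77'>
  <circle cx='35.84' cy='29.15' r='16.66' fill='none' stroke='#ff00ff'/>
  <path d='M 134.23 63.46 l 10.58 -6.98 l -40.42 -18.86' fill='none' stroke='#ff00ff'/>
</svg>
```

G21
G90
G00 X52.50 Y40.62
M3 S691
G1 X51.23 Y47.00 F1635
G1 X47.62 Y52.40 F1635
G1 X42.22 Y56.01 F1635
G1 X35.84 Y57.28 F1635
G1 X29.46 Y56.01 F1635
G1 X24.06 Y52.40 F1635
G1 X20.45 Y47.00 F1635
G1 X19.18 Y40.62 F1635
G1 X20.45 Y34.24 F1635
G1 X24.06 Y28.84 F1635
G1 X29.46 Y25.23 F1635
G1 X35.84 Y23.96 F1635
G1 X42.22 Y25.23 F1635
G1 X47.62 Y28.84 F1635
G1 X51.23 Y34.24 F1635
G1 X52.50 Y40.62 F1635
M5
G00 X134.23 Y6.31
M3 S691
G1 X144.81 Y13.29 F1635
G1 X104.39 Y32.15 F1635
M5

Since the viewBox matches the mm dimensions, user units are millimetres directly. The only transform is the Y-flip y_m = 69.77 − y_svg.

Shape 1 is a circle drawn with `<circle>`. Its stroke #ff00ff means score at S691, F1635. After flipping Y the toolpath is (52.50,40.62) → (51.23,47.00) → (47.62,52.40) → (42.22,56.01) → (35.84,57.28) → (29.46,56.01) → (24.06,52.40) → (20.45,47.00) → (19.18,40.62) → (20.45,34.24) → (24.06,28.84) → (29.46,25.23) → (35.84,23.96) → (42.22,25.23) → (47.62,28.84) → (51.23,34.24) → (52.50,40.62), returning to the start.

Shape 2 is a open polyline drawn with `<path>`. Its stroke #ff00ff means score at S691, F1635. After flipping Y the toolpath is (134.23,6.31) → (144.81,13.29) → (104.39,32.15).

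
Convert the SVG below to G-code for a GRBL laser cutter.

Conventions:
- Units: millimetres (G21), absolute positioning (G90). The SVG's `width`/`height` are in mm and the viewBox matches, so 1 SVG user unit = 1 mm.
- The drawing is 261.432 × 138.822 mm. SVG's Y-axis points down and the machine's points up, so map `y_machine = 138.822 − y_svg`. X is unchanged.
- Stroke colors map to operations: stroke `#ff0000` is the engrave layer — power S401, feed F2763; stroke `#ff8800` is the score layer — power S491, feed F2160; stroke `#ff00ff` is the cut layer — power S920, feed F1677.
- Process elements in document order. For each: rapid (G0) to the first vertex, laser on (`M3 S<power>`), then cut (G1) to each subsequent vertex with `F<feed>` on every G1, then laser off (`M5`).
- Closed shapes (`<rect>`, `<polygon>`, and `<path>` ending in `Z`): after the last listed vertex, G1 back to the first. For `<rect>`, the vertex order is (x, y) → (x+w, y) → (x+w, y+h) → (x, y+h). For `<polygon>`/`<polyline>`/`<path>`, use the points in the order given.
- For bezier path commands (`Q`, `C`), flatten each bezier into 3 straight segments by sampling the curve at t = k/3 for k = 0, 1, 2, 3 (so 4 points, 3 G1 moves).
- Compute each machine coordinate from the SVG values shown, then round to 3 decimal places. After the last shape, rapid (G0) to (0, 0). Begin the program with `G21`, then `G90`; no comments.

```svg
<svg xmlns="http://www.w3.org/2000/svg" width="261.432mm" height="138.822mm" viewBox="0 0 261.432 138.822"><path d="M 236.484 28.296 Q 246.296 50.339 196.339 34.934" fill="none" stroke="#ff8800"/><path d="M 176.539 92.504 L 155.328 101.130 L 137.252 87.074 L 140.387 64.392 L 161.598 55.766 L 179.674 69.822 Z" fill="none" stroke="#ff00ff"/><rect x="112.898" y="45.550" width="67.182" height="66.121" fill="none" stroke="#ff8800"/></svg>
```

Since the viewBox matches the mm dimensions, user units are millimetres directly. The only transform is the Y-flip y_m = 138.822 − y_svg.

Shape 1 is a quadratic bezier drawn with `<path>`. Its stroke #ff8800 means score at S491, F2160. After flipping Y the toolpath is (236.484,110.526) → (236.384,99.992) → (223.003,97.779) → (196.339,103.888).

Shape 2 is a regular polygon drawn with `<path>`. Its stroke #ff00ff means cut at S920, F1677. After flipping Y the toolpath is (176.539,46.318) → (155.328,37.692) → (137.252,51.748) → (140.387,74.430) → (161.598,83.056) → (179.674,69.000) → (176.539,46.318), returning to the start.

Shape 3 is a rectangle drawn with `<rect>`. Its stroke #ff8800 means score at S491, F2160. After flipping Y the toolpath is (112.898,93.272) → (180.080,93.272) → (180.080,27.151) → (112.898,27.151) → (112.898,93.272), returning to the start.

G21
G90
G0 X236.484 Y110.526
M3 S491
G1 X236.384 Y99.992 F2160
G1 X223.003 Y97.779 F2160
G1 X196.339 Y103.888 F2160
M5
G0 X176.539 Y46.318
M3 S920
G1 X155.328 Y37.692 F1677
G1 X137.252 Y51.748 F1677
G1 X140.387 Y74.430 F1677
G1 X161.598 Y83.056 F1677
G1 X179.674 Y69.000 F1677
G1 X176.539 Y46.318 F1677
M5
G0 X112.898 Y93.272
M3 S491
G1 X180.080 Y93.272 F2160
G1 X180.080 Y27.151 F2160
G1 X112.898 Y27.151 F2160
G1 X112.898 Y93.272 F2160
M5
G0 X0.000 Y0.000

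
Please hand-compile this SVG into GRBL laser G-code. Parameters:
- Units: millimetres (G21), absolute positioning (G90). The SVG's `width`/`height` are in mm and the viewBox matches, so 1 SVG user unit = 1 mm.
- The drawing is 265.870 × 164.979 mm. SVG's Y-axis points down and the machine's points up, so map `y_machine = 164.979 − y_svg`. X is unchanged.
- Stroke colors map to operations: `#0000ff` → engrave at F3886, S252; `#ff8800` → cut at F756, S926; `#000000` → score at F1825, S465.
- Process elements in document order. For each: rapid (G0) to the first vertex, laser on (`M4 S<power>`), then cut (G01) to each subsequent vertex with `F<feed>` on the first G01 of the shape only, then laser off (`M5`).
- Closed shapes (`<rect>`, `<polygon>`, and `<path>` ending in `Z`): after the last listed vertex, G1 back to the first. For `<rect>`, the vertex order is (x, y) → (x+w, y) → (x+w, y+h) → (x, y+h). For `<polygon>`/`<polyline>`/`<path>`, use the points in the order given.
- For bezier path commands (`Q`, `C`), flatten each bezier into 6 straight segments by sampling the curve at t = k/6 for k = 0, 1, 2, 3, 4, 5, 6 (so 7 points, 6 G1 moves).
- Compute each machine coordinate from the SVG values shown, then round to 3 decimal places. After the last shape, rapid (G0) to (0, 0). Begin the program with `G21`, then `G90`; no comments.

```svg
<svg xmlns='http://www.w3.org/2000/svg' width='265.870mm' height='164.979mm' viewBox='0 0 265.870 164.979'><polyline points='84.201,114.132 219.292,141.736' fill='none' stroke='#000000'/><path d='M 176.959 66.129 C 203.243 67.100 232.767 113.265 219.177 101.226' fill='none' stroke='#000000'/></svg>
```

Since the viewBox matches the mm dimensions, user units are millimetres directly. The only transform is the Y-flip y_m = 164.979 − y_svg.

Shape 1 is a line segment drawn with `<polyline>`. Its stroke #000000 means score at S465, F1825. After flipping Y the toolpath is (84.201,50.847) → (219.292,23.243).

Shape 2 is a cubic bezier drawn with `<path>`. Its stroke #000000 means score at S465, F1825. After flipping Y the toolpath is (176.959,98.850) → (190.156,95.077) → (202.606,86.644) → (213.021,76.423) → (220.112,67.286) → (222.594,62.105) → (219.177,63.753).

G21
G90
G0 X84.201 Y50.847
M4 S465
G01 X219.292 Y23.243 F1825
M5
G0 X176.959 Y98.850
M4 S465
G01 X190.156 Y95.077 F1825
G01 X202.606 Y86.644
G01 X213.021 Y76.423
G01 X220.112 Y67.286
G01 X222.594 Y62.105
G01 X219.177 Y63.753
M5
G0 X0.000 Y0.000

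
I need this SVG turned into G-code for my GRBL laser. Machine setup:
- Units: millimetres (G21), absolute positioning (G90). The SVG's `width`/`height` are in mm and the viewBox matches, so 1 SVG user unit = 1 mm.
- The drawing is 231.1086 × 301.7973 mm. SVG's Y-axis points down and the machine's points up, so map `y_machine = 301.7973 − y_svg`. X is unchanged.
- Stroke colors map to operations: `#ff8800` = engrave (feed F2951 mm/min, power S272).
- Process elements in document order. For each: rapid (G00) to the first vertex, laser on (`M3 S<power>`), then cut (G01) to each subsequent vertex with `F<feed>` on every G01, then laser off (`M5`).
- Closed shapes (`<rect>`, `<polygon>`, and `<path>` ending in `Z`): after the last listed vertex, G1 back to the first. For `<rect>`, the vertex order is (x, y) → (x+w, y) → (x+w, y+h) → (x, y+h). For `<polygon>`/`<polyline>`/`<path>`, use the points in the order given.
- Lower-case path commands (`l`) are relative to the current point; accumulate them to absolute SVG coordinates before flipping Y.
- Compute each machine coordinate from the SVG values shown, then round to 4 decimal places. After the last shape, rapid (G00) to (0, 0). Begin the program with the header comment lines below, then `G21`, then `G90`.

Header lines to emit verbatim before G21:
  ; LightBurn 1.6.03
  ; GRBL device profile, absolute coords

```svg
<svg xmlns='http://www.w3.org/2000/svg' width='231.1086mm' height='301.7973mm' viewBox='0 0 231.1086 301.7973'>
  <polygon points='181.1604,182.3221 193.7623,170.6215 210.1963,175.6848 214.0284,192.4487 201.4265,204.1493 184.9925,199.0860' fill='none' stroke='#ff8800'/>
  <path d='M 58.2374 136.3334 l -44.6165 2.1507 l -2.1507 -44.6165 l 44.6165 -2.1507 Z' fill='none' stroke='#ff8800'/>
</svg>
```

; LightBurn 1.6.03
; GRBL device profile, absolute coords
G21
G90
G00 X181.1604 Y119.4752
M3 S272
G01 X193.7623 Y131.1758 F2951
G01 X210.1963 Y126.1125 F2951
G01 X214.0284 Y109.3486 F2951
G01 X201.4265 Y97.6480 F2951
G01 X184.9925 Y102.7113 F2951
G01 X181.1604 Y119.4752 F2951
M5
G00 X58.2374 Y165.4639
M3 S272
G01 X13.6209 Y163.3132 F2951
G01 X11.4702 Y207.9297 F2951
G01 X56.0867 Y210.0804 F2951
G01 X58.2374 Y165.4639 F2951
M5
G00 X0.0000 Y0.0000

1 u = 1 mm; y_m = 301.7973 − y.

[1] `<polygon>` regular polygon, #ff8800→engrave S272 F2951: (181.1604,119.4752) → (193.7623,131.1758) → (210.1963,126.1125) → (214.0284,109.3486) → (201.4265,97.6480) → (184.9925,102.7113) → (181.1604,119.4752) (closed)

[2] `<path>` regular polygon, #ff8800→engrave S272 F2951: (58.2374,165.4639) → (13.6209,163.3132) → (11.4702,207.9297) → (56.0867,210.0804) → (58.2374,165.4639) (closed)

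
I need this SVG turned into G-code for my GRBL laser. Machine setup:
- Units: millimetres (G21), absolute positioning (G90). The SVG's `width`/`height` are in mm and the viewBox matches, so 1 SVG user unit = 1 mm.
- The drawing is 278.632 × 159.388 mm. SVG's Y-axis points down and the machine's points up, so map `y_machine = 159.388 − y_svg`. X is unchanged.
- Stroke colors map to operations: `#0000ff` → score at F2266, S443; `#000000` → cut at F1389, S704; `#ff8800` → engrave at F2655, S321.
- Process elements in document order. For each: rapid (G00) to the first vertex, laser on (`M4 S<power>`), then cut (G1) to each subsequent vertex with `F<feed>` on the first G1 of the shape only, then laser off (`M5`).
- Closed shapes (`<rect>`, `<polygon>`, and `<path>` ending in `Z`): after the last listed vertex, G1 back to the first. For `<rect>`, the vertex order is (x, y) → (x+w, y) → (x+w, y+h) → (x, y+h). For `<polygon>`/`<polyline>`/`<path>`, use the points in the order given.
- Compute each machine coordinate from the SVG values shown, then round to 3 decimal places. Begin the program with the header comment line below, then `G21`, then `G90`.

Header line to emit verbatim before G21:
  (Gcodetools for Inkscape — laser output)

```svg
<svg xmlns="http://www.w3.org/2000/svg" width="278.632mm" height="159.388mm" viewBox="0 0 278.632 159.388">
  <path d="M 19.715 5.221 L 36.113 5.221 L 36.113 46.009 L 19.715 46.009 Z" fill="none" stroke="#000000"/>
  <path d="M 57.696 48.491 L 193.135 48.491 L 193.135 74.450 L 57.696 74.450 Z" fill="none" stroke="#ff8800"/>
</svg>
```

(Gcodetools for Inkscape — laser output)
G21
G90
G00 X19.715 Y154.167
M4 S704
G1 X36.113 Y154.167 F1389
G1 X36.113 Y113.379
G1 X19.715 Y113.379
G1 X19.715 Y154.167
M5
G00 X57.696 Y110.897
M4 S321
G1 X193.135 Y110.897 F2655
G1 X193.135 Y84.938
G1 X57.696 Y84.938
G1 X57.696 Y110.897
M5

viewBox `0 0 278.632 159.388` with mm width/height → 1 unit = 1 mm. Flip: y_m = 159.388 − y_svg.

**Shape 1** — `<path>` rectangle, stroke `#000000` → cut (S704, F1389). Machine vertices: (19.715,154.167) → (36.113,154.167) → (36.113,113.379) → (19.715,113.379) → (19.715,154.167). Closed: final G1 returns to the first vertex.

**Shape 2** — `<path>` rectangle, stroke `#ff8800` → engrave (S321, F2655). Machine vertices: (57.696,110.897) → (193.135,110.897) → (193.135,84.938) → (57.696,84.938) → (57.696,110.897). Closed: final G1 returns to the first vertex.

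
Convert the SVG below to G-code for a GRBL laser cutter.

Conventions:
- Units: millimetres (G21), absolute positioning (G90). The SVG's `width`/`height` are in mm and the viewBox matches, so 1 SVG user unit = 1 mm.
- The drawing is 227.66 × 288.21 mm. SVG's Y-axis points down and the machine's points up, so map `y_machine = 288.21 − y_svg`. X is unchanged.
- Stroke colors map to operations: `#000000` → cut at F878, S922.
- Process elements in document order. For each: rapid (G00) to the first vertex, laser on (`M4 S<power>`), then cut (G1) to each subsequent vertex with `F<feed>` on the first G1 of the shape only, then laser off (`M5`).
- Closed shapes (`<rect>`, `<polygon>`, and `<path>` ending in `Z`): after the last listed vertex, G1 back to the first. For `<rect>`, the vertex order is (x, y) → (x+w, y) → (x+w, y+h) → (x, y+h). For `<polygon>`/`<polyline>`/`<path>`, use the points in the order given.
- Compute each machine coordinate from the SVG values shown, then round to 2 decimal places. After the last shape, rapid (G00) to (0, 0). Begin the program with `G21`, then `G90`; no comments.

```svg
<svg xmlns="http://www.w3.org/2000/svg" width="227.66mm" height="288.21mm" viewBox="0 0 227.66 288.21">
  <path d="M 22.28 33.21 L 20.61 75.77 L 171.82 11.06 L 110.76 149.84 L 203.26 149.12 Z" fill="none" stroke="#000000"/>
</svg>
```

Since the viewBox matches the mm dimensions, user units are millimetres directly. The only transform is the Y-flip y_m = 288.21 − y_svg.

Shape 1 is a closed polygon drawn with `<path>`. Its stroke #000000 means cut at S922, F878. After flipping Y the toolpath is (22.28,255.00) → (20.61,212.44) → (171.82,277.15) → (110.76,138.37) → (203.26,139.09) → (22.28,255.00), returning to the start.

G21
G90
G00 X22.28 Y255.00
M4 S922
G1 X20.61 Y212.44 F878
G1 X171.82 Y277.15
G1 X110.76 Y138.37
G1 X203.26 Y139.09
G1 X22.28 Y255.00
M5
G00 X0.00 Y0.00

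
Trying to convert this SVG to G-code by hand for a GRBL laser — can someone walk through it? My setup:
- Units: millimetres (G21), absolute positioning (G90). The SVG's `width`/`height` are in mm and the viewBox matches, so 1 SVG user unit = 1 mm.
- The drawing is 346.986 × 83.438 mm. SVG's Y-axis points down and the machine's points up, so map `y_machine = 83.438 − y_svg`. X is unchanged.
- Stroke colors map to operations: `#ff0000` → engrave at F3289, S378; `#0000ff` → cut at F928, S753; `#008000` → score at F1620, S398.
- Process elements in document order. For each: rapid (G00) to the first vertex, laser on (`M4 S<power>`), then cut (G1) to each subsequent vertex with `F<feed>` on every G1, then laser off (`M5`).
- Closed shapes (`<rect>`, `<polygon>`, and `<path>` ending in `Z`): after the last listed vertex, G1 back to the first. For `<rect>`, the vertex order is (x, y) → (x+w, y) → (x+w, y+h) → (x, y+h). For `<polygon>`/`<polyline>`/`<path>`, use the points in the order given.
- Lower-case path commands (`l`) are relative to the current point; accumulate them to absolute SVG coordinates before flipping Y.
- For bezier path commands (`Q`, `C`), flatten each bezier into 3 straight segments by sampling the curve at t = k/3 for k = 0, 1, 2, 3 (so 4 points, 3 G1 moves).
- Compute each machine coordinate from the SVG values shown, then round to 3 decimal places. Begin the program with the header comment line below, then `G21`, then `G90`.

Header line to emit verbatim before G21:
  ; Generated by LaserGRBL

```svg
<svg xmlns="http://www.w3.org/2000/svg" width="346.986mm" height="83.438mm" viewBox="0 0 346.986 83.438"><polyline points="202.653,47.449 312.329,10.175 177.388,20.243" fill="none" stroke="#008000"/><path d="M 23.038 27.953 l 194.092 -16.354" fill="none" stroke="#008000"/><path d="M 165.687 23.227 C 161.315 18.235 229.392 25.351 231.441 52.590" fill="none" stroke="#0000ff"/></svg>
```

Since the viewBox matches the mm dimensions, user units are millimetres directly. The only transform is the Y-flip y_m = 83.438 − y_svg.

Shape 1 is a open polyline drawn with `<polyline>`. Its stroke #008000 means score at S398, F1620. After flipping Y the toolpath is (202.653,35.989) → (312.329,73.263) → (177.388,63.195).

Shape 2 is a line segment drawn with `<path>`. Its stroke #008000 means score at S398, F1620. After flipping Y the toolpath is (23.038,55.485) → (217.130,71.839).

Shape 3 is a cubic bezier drawn with `<path>`. Its stroke #0000ff means cut at S753, F928. After flipping Y the toolpath is (165.687,60.211) → (180.336,60.870) → (212.511,51.676) → (231.441,30.848).

; Generated by LaserGRBL
G21
G90
G00 X202.653 Y35.989
M4 S398
G1 X312.329 Y73.263 F1620
G1 X177.388 Y63.195 F1620
M5
G00 X23.038 Y55.485
M4 S398
G1 X217.130 Y71.839 F1620
M5
G00 X165.687 Y60.211
M4 S753
G1 X180.336 Y60.870 F928
G1 X212.511 Y51.676 F928
G1 X231.441 Y30.848 F928
M5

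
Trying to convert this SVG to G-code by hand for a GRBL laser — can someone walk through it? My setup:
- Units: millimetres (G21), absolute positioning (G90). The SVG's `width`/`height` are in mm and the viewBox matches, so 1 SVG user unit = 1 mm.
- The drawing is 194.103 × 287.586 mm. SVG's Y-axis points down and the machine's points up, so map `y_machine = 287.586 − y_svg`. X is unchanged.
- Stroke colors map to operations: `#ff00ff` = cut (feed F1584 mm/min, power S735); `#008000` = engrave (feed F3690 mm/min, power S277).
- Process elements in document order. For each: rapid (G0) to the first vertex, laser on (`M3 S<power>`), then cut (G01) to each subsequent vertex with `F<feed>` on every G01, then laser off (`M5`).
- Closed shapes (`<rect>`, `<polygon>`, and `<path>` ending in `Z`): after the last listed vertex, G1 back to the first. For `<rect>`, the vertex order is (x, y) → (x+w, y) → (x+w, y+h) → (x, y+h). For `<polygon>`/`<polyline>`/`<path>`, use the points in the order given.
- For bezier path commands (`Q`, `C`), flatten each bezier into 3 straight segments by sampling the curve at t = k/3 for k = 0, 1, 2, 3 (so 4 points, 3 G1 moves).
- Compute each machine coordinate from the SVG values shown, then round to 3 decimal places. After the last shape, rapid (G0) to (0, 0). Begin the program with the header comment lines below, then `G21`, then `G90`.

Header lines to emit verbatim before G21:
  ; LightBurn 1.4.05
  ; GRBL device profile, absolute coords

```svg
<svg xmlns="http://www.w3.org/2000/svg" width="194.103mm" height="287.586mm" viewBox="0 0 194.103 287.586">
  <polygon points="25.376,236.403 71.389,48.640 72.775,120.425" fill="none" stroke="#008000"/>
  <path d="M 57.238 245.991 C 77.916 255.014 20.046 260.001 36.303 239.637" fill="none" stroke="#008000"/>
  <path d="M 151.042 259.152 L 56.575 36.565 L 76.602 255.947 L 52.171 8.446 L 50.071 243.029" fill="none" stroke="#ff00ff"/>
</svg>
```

Since the viewBox matches the mm dimensions, user units are millimetres directly. The only transform is the Y-flip y_m = 287.586 − y_svg.

Shape 1 is a closed polygon drawn with `<polygon>`. Its stroke #008000 means engrave at S277, F3690. After flipping Y the toolpath is (25.376,51.183) → (71.389,238.946) → (72.775,167.161) → (25.376,51.183), returning to the start.

Shape 2 is a cubic bezier drawn with `<path>`. Its stroke #008000 means engrave at S277, F3690. After flipping Y the toolpath is (57.238,41.595) → (57.388,34.707) → (39.100,35.246) → (36.303,47.949).

Shape 3 is a open polyline drawn with `<path>`. Its stroke #ff00ff means cut at S735, F1584. After flipping Y the toolpath is (151.042,28.434) → (56.575,251.021) → (76.602,31.639) → (52.171,279.140) → (50.071,44.557).

; LightBurn 1.4.05
; GRBL device profile, absolute coords
G21
G90
G0 X25.376 Y51.183
M3 S277
G01 X71.389 Y238.946 F3690
G01 X72.775 Y167.161 F3690
G01 X25.376 Y51.183 F3690
M5
G0 X57.238 Y41.595
M3 S277
G01 X57.388 Y34.707 F3690
G01 X39.100 Y35.246 F3690
G01 X36.303 Y47.949 F3690
M5
G0 X151.042 Y28.434
M3 S735
G01 X56.575 Y251.021 F1584
G01 X76.602 Y31.639 F1584
G01 X52.171 Y279.140 F1584
G01 X50.071 Y44.557 F1584
M5
G0 X0.000 Y0.000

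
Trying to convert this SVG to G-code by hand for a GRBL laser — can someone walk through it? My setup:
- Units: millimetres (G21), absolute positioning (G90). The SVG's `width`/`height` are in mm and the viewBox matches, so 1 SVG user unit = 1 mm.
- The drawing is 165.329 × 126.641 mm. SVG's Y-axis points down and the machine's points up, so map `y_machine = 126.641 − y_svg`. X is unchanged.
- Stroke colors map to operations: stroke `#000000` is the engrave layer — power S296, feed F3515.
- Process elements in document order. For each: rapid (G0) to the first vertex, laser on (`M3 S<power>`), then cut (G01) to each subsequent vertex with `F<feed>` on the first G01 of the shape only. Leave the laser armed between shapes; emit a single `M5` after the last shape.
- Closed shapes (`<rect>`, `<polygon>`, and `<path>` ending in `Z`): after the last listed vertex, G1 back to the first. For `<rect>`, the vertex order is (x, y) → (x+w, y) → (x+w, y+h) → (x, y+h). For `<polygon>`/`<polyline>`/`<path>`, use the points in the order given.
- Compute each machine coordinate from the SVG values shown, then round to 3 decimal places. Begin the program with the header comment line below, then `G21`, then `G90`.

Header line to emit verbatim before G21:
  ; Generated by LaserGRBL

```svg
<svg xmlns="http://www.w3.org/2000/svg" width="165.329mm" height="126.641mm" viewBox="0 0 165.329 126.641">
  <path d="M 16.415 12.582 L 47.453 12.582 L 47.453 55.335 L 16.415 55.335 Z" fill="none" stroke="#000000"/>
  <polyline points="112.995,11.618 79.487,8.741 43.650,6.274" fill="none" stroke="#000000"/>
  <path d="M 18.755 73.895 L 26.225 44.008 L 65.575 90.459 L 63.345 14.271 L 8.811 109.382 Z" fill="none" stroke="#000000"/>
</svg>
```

; Generated by LaserGRBL
G21
G90
G0 X16.415 Y114.059
M3 S296
G01 X47.453 Y114.059 F3515
G01 X47.453 Y71.306
G01 X16.415 Y71.306
G01 X16.415 Y114.059
G0 X112.995 Y115.023
M3 S296
G01 X79.487 Y117.900 F3515
G01 X43.650 Y120.367
G0 X18.755 Y52.746
M3 S296
G01 X26.225 Y82.633 F3515
G01 X65.575 Y36.182
G01 X63.345 Y112.370
G01 X8.811 Y17.259
G01 X18.755 Y52.746
M5

Since the viewBox matches the mm dimensions, user units are millimetres directly. The only transform is the Y-flip y_m = 126.641 − y_svg.

Shape 1 is a rectangle drawn with `<path>`. Its stroke #000000 means engrave at S296, F3515. After flipping Y the toolpath is (16.415,114.059) → (47.453,114.059) → (47.453,71.306) → (16.415,71.306) → (16.415,114.059), returning to the start.

Shape 2 is a open polyline drawn with `<polyline>`. Its stroke #000000 means engrave at S296, F3515. After flipping Y the toolpath is (112.995,115.023) → (79.487,117.900) → (43.650,120.367).

Shape 3 is a closed polygon drawn with `<path>`. Its stroke #000000 means engrave at S296, F3515. After flipping Y the toolpath is (18.755,52.746) → (26.225,82.633) → (65.575,36.182) → (63.345,112.370) → (8.811,17.259) → (18.755,52.746), returning to the start.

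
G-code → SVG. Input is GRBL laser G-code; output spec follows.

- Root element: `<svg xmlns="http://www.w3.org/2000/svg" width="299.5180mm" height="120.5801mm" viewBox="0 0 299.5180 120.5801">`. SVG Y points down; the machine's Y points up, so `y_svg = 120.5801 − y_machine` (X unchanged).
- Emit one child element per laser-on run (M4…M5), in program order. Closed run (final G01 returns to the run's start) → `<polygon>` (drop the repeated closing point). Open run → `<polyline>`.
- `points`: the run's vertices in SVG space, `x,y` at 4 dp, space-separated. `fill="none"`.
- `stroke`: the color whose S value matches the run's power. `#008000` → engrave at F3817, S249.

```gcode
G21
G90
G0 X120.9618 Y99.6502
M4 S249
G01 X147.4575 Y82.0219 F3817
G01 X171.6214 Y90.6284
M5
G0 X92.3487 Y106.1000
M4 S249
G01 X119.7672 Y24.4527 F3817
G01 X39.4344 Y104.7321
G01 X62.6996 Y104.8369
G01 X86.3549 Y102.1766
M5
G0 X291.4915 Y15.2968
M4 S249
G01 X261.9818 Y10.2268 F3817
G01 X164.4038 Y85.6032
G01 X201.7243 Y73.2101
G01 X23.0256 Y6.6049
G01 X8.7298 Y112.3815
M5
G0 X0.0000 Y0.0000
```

<svg xmlns="http://www.w3.org/2000/svg" width="299.5180mm" height="120.5801mm" viewBox="0 0 299.5180 120.5801">
  <polyline points="120.9618,20.9299 147.4575,38.5582 171.6214,29.9517" fill="none" stroke="#008000"/>
  <polyline points="92.3487,14.4801 119.7672,96.1274 39.4344,15.8480 62.6996,15.7432 86.3549,18.4035" fill="none" stroke="#008000"/>
  <polyline points="291.4915,105.2833 261.9818,110.3533 164.4038,34.9769 201.7243,47.3700 23.0256,113.9752 8.7298,8.1986" fill="none" stroke="#008000"/>
</svg>

Each laser-on run becomes one SVG element. Flip Y back into SVG space with y_svg = 120.5801 − y_machine. Every run uses S249, so all elements get stroke `#008000` (engrave).

Run 1: The run is open, so emit a `<polyline>` with points (Y-flipped): 120.9618,20.9299 147.4575,38.5582 171.6214,29.9517.

Run 2: The run is open, so emit a `<polyline>` with points (Y-flipped): 92.3487,14.4801 119.7672,96.1274 39.4344,15.8480 62.6996,15.7432 86.3549,18.4035.

Run 3: The run is open, so emit a `<polyline>` with points (Y-flipped): 291.4915,105.2833 261.9818,110.3533 164.4038,34.9769 201.7243,47.3700 23.0256,113.9752 8.7298,8.1986.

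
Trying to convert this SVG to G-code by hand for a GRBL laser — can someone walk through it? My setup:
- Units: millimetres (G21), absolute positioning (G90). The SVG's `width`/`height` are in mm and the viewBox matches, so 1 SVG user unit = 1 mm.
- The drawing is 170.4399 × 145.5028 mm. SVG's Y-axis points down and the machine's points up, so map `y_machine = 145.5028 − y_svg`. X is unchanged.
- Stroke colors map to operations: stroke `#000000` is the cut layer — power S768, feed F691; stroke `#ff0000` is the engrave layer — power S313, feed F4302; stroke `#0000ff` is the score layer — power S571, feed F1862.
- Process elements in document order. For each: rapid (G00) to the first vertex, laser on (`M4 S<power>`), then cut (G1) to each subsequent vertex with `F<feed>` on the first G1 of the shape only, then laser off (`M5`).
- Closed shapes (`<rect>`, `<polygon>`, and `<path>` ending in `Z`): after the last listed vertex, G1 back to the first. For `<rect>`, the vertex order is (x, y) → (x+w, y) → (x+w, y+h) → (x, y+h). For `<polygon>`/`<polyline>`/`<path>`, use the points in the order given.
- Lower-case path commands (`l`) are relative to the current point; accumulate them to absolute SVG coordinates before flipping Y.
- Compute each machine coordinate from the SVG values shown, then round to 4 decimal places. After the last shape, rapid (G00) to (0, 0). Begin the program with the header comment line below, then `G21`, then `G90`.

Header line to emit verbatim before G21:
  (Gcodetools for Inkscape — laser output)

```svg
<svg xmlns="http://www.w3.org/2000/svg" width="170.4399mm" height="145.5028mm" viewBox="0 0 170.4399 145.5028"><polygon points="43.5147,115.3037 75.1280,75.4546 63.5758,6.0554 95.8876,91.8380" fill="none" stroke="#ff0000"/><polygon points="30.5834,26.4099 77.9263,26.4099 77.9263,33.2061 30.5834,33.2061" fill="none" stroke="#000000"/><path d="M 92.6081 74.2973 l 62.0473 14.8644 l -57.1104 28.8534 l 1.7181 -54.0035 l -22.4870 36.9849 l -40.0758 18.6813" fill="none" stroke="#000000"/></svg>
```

1 u = 1 mm; y_m = 145.5028 − y.

[1] `<polygon>` closed polygon, #ff0000→engrave S313 F4302: (43.5147,30.1991) → (75.1280,70.0482) → (63.5758,139.4474) → (95.8876,53.6648) → (43.5147,30.1991) (closed)

[2] `<polygon>` rectangle, #000000→cut S768 F691: (30.5834,119.0929) → (77.9263,119.0929) → (77.9263,112.2967) → (30.5834,112.2967) → (30.5834,119.0929) (closed)

[3] `<path>` open polyline, #000000→cut S768 F691: (92.6081,71.2055) → (154.6554,56.3411) → (97.5450,27.4877) → (99.2631,81.4912) → (76.7761,44.5063) → (36.7003,25.8250)

(Gcodetools for Inkscape — laser output)
G21
G90
G00 X43.5147 Y30.1991
M4 S313
G1 X75.1280 Y70.0482 F4302
G1 X63.5758 Y139.4474
G1 X95.8876 Y53.6648
G1 X43.5147 Y30.1991
M5
G00 X30.5834 Y119.0929
M4 S768
G1 X77.9263 Y119.0929 F691
G1 X77.9263 Y112.2967
G1 X30.5834 Y112.2967
G1 X30.5834 Y119.0929
M5
G00 X92.6081 Y71.2055
M4 S768
G1 X154.6554 Y56.3411 F691
G1 X97.5450 Y27.4877
G1 X99.2631 Y81.4912
G1 X76.7761 Y44.5063
G1 X36.7003 Y25.8250
M5
G00 X0.0000 Y0.0000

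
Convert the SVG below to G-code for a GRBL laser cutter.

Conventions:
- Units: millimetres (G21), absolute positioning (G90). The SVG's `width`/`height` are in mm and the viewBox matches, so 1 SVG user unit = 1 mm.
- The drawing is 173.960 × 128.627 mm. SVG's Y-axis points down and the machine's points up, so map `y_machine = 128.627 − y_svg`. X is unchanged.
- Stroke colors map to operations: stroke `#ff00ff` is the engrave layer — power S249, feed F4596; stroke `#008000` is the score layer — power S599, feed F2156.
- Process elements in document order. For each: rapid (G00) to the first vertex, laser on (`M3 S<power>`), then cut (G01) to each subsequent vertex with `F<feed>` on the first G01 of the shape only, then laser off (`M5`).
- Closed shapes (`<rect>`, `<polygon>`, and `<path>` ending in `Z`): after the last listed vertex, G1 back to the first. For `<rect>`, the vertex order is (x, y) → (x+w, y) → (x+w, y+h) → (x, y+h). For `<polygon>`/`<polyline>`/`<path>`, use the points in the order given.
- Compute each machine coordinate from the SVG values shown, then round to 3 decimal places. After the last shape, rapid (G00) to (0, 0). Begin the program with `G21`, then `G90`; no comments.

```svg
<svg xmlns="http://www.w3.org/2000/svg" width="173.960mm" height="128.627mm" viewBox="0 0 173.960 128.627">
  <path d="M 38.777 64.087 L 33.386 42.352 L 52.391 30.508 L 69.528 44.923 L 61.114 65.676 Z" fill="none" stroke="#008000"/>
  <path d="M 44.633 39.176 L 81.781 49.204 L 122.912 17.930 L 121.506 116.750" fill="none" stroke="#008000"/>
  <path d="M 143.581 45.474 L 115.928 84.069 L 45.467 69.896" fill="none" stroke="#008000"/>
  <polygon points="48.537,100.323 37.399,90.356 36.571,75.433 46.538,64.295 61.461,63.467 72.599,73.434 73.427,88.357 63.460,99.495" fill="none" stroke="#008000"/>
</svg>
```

Since the viewBox matches the mm dimensions, user units are millimetres directly. The only transform is the Y-flip y_m = 128.627 − y_svg.

Shape 1 is a regular polygon drawn with `<path>`. Its stroke #008000 means score at S599, F2156. After flipping Y the toolpath is (38.777,64.540) → (33.386,86.275) → (52.391,98.119) → (69.528,83.704) → (61.114,62.951) → (38.777,64.540), returning to the start.

Shape 2 is a open polyline drawn with `<path>`. Its stroke #008000 means score at S599, F2156. After flipping Y the toolpath is (44.633,89.451) → (81.781,79.423) → (122.912,110.697) → (121.506,11.877).

Shape 3 is a open polyline drawn with `<path>`. Its stroke #008000 means score at S599, F2156. After flipping Y the toolpath is (143.581,83.153) → (115.928,44.558) → (45.467,58.731).

Shape 4 is a regular polygon drawn with `<polygon>`. Its stroke #008000 means score at S599, F2156. After flipping Y the toolpath is (48.537,28.304) → (37.399,38.271) → (36.571,53.194) → (46.538,64.332) → (61.461,65.160) → (72.599,55.193) → (73.427,40.270) → (63.460,29.132) → (48.537,28.304), returning to the start.

G21
G90
G00 X38.777 Y64.540
M3 S599
G01 X33.386 Y86.275 F2156
G01 X52.391 Y98.119
G01 X69.528 Y83.704
G01 X61.114 Y62.951
G01 X38.777 Y64.540
M5
G00 X44.633 Y89.451
M3 S599
G01 X81.781 Y79.423 F2156
G01 X122.912 Y110.697
G01 X121.506 Y11.877
M5
G00 X143.581 Y83.153
M3 S599
G01 X115.928 Y44.558 F2156
G01 X45.467 Y58.731
M5
G00 X48.537 Y28.304
M3 S599
G01 X37.399 Y38.271 F2156
G01 X36.571 Y53.194
G01 X46.538 Y64.332
G01 X61.461 Y65.160
G01 X72.599 Y55.193
G01 X73.427 Y40.270
G01 X63.460 Y29.132
G01 X48.537 Y28.304
M5
G00 X0.000 Y0.000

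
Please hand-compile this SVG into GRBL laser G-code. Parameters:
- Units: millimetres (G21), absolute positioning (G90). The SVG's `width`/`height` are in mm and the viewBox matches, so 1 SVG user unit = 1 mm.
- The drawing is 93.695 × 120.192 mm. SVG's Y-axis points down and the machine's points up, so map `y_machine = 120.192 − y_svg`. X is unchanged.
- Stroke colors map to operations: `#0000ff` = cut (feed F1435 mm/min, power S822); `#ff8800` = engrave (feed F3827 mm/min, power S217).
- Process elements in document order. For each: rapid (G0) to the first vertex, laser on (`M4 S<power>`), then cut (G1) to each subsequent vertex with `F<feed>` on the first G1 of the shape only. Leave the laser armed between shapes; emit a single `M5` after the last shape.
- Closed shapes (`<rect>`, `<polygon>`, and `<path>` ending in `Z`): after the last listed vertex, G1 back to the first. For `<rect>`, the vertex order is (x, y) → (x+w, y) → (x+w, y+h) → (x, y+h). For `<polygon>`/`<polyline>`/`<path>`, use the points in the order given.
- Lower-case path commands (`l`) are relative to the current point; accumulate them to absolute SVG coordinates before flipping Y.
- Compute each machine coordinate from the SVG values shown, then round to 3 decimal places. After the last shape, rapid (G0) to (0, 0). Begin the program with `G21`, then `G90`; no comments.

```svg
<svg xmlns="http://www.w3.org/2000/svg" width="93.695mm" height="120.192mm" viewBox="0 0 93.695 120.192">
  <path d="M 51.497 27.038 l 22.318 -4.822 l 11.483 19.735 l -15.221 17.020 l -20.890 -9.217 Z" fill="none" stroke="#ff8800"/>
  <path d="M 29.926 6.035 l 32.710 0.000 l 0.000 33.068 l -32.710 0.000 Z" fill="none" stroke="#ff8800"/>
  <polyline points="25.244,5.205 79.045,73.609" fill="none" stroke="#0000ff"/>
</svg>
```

viewBox `0 0 93.695 120.192` with mm width/height → 1 unit = 1 mm. Flip: y_m = 120.192 − y_svg.

**Shape 1** — `<path>` regular polygon, stroke `#ff8800` → engrave (S217, F3827). Machine vertices: (51.497,93.154) → (73.815,97.976) → (85.298,78.241) → (70.077,61.221) → (49.187,70.438) → (51.497,93.154). Closed: final G1 returns to the first vertex.

**Shape 2** — `<path>` rectangle, stroke `#ff8800` → engrave (S217, F3827). Machine vertices: (29.926,114.157) → (62.636,114.157) → (62.636,81.089) → (29.926,81.089) → (29.926,114.157). Closed: final G1 returns to the first vertex.

**Shape 3** — `<polyline>` line segment, stroke `#0000ff` → cut (S822, F1435). Machine vertices: (25.244,114.987) → (79.045,46.583). Open path.

G21
G90
G0 X51.497 Y93.154
M4 S217
G1 X73.815 Y97.976 F3827
G1 X85.298 Y78.241
G1 X70.077 Y61.221
G1 X49.187 Y70.438
G1 X51.497 Y93.154
G0 X29.926 Y114.157
M4 S217
G1 X62.636 Y114.157 F3827
G1 X62.636 Y81.089
G1 X29.926 Y81.089
G1 X29.926 Y114.157
G0 X25.244 Y114.987
M4 S822
G1 X79.045 Y46.583 F1435
M5
G0 X0.000 Y0.000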